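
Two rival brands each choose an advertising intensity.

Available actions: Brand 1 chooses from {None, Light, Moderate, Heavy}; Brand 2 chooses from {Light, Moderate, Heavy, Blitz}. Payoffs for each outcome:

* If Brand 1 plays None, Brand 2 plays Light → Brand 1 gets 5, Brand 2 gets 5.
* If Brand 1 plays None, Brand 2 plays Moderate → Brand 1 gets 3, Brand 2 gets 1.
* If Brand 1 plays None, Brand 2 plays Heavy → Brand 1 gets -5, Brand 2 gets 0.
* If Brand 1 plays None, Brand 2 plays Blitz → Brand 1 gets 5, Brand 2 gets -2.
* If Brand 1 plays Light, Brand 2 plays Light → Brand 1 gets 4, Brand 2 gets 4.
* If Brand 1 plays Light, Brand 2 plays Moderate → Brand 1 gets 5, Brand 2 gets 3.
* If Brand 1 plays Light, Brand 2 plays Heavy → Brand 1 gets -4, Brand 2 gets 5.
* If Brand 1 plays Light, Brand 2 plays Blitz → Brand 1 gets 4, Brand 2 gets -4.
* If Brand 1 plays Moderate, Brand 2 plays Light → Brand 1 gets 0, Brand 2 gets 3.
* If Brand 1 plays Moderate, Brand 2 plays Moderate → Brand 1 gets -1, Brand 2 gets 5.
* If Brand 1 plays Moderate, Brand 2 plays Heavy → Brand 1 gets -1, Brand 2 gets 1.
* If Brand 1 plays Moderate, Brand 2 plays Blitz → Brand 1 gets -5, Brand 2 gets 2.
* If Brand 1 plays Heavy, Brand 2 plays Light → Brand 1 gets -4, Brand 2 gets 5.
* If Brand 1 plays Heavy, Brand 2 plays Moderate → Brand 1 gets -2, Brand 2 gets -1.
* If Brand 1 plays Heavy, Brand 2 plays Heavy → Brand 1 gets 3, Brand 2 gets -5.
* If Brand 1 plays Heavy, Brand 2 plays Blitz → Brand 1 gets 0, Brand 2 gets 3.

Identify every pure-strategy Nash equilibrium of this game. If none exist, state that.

Mark each player's best response to every combination of opponents' strategies; a profile where every player is best-responding is a pure Nash equilibrium.
Brand 1 against Light: payoffs 5, 4, 0, -4 → best response None.
Brand 1 against Moderate: payoffs 3, 5, -1, -2 → best response Light.
Brand 1 against Heavy: payoffs -5, -4, -1, 3 → best response Heavy.
Brand 1 against Blitz: payoffs 5, 4, -5, 0 → best response None.
Brand 2 against None: payoffs 5, 1, 0, -2 → best response Light.
Brand 2 against Light: payoffs 4, 3, 5, -4 → best response Heavy.
Brand 2 against Moderate: payoffs 3, 5, 1, 2 → best response Moderate.
Brand 2 against Heavy: payoffs 5, -1, -5, 3 → best response Light.
Mutual best responses: (None, Light).

(None, Light)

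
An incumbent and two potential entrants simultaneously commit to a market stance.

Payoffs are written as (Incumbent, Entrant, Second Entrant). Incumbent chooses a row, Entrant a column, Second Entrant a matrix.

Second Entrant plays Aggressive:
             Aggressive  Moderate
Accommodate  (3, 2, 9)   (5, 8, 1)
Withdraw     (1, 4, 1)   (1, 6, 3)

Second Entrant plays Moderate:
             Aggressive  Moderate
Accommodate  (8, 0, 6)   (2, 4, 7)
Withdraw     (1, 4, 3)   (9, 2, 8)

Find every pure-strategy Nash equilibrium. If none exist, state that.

This game has no pure Nash equilibrium.

(Accommodate, Aggressive, Aggressive): Entrant can switch to Moderate (2 → 8). Not NE.
(Accommodate, Aggressive, Moderate): Entrant can switch to Moderate (0 → 4). Not NE.
(Accommodate, Moderate, Aggressive): Second Entrant can switch to Moderate (1 → 7). Not NE.
(Accommodate, Moderate, Moderate): Incumbent can switch to Withdraw (2 → 9). Not NE.
(Withdraw, Aggressive, Aggressive): Incumbent can switch to Accommodate (1 → 3). Not NE.
(Withdraw, Aggressive, Moderate): Incumbent can switch to Accommodate (1 → 8). Not NE.
(Withdraw, Moderate, Aggressive): Incumbent can switch to Accommodate (1 → 5). Not NE.
(Withdraw, Moderate, Moderate): Entrant can switch to Aggressive (2 → 4). Not NE.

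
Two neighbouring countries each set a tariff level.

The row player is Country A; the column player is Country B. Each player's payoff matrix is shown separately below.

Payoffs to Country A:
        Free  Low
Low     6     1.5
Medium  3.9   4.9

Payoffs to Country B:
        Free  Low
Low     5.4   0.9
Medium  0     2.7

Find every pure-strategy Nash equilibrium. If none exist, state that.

Pure-strategy Nash equilibria: (Low, Free); (Medium, Low)

Country A against Free: payoffs 6, 3.9 → best response Low.
Country A against Low: payoffs 1.5, 4.9 → best response Medium.
Country B against Low: payoffs 5.4, 0.9 → best response Free.
Country B against Medium: payoffs 0, 2.7 → best response Low.
Mutual best responses: (Low, Free); (Medium, Low).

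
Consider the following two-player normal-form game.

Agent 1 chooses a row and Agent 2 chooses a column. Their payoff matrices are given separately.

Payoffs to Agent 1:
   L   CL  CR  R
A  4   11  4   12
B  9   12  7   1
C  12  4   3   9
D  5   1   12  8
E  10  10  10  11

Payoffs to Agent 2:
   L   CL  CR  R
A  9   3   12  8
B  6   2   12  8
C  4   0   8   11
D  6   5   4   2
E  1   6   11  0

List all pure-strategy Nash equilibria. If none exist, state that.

This game has no pure Nash equilibrium.

Agent 1 against L: payoffs 4, 9, 12, 5, 10 → best response C.
Agent 1 against CL: payoffs 11, 12, 4, 1, 10 → best response B.
Agent 1 against CR: payoffs 4, 7, 3, 12, 10 → best response D.
Agent 1 against R: payoffs 12, 1, 9, 8, 11 → best response A.
Agent 2 against A: payoffs 9, 3, 12, 8 → best response CR.
Agent 2 against B: payoffs 6, 2, 12, 8 → best response CR.
Agent 2 against C: payoffs 4, 0, 8, 11 → best response R.
Agent 2 against D: payoffs 6, 5, 4, 2 → best response L.
Agent 2 against E: payoffs 1, 6, 11, 0 → best response CR.
No profile is a mutual best response for all players.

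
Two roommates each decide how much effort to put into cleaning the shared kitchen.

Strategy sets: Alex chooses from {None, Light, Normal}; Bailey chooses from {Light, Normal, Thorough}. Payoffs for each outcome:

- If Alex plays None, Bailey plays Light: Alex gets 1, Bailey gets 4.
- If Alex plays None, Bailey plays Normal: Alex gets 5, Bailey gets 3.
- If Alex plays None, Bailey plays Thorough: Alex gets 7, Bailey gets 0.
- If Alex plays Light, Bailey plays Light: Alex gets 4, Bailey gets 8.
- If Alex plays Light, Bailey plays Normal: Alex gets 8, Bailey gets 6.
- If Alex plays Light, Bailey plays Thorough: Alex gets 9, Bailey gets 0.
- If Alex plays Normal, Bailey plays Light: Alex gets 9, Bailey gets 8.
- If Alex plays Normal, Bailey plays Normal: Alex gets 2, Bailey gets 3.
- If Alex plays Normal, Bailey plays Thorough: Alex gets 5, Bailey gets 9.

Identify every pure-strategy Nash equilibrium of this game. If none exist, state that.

This game has no pure Nash equilibrium.

(None, Light): Alex can switch to Light (1 → 4). Not NE.
(None, Normal): Alex can switch to Light (5 → 8). Not NE.
(None, Thorough): Alex can switch to Light (7 → 9). Not NE.
(Light, Light): Alex can switch to Normal (4 → 9). Not NE.
(Light, Normal): Bailey can switch to Light (6 → 8). Not NE.
(Light, Thorough): Bailey can switch to Light (0 → 8). Not NE.
(Normal, Light): Bailey can switch to Thorough (8 → 9). Not NE.
(Normal, Normal): Alex can switch to None (2 → 5). Not NE.
(Normal, Thorough): Alex can switch to None (5 → 7). Not NE.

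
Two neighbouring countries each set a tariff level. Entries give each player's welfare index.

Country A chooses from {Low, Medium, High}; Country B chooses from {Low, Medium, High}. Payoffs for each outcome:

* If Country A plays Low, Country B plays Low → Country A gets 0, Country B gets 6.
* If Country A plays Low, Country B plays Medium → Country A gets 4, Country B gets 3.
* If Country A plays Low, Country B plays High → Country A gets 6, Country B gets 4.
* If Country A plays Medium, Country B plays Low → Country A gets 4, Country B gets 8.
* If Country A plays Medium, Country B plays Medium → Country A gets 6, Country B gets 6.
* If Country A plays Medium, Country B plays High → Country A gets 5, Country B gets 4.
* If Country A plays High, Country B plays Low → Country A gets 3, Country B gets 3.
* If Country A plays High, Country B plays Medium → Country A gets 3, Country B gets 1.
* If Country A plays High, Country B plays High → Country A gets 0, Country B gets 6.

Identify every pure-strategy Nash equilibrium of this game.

For each player, find the best response to each opponent profile; mutual best responses are the pure NE.
Country A against Low: payoffs 0, 4, 3 → best response Medium.
Country A against Medium: payoffs 4, 6, 3 → best response Medium.
Country A against High: payoffs 6, 5, 0 → best response Low.
Country B against Low: payoffs 6, 3, 4 → best response Low.
Country B against Medium: payoffs 8, 6, 4 → best response Low.
Country B against High: payoffs 3, 1, 6 → best response High.
Mutual best responses: (Medium, Low).

The unique pure-strategy Nash equilibrium is (Medium, Low).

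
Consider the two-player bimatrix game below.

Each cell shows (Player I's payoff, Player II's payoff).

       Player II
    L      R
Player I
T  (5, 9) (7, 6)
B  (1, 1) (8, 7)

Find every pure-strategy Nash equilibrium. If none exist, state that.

Pure-strategy Nash equilibria: (T, L), (B, R)

(T, L): Player I gets 5, best alternative 1; Player II gets 9, best alternative 6. No profitable deviation — NE.
(T, R): Player I can switch to B (7 → 8). Not NE.
(B, L): Player I can switch to T (1 → 5). Not NE.
(B, R): Player I gets 8, best alternative 7; Player II gets 7, best alternative 1. No profitable deviation — NE.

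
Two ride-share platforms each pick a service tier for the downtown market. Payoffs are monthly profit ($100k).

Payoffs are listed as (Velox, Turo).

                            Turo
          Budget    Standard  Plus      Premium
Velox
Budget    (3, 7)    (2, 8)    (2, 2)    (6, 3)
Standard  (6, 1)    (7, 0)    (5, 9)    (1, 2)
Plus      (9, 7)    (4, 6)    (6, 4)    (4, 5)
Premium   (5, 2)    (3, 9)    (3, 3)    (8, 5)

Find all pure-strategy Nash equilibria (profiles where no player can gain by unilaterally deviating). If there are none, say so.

(Budget, Budget): Velox can switch to Standard (3 → 6). Not NE.
(Budget, Standard): Velox can switch to Standard (2 → 7). Not NE.
(Budget, Plus): Velox can switch to Standard (2 → 5). Not NE.
(Budget, Premium): Velox can switch to Premium (6 → 8). Not NE.
(Standard, Budget): Velox can switch to Plus (6 → 9). Not NE.
(Standard, Standard): Turo can switch to Budget (0 → 1). Not NE.
(Standard, Plus): Velox can switch to Plus (5 → 6). Not NE.
(Standard, Premium): Velox can switch to Budget (1 → 6). Not NE.
(Plus, Budget): Velox gets 9, best alternative 6; Turo gets 7, best alternative 6. No profitable deviation — NE.
(Plus, Standard): Velox can switch to Standard (4 → 7). Not NE.
(Plus, Plus): Turo can switch to Budget (4 → 7). Not NE.
(Plus, Premium): Velox can switch to Budget (4 → 6). Not NE.
(Premium, Budget): Velox can switch to Standard (5 → 6). Not NE.
(The remaining 3 profiles each have a profitable deviation by the same check.)

The unique pure-strategy Nash equilibrium is (Plus, Budget).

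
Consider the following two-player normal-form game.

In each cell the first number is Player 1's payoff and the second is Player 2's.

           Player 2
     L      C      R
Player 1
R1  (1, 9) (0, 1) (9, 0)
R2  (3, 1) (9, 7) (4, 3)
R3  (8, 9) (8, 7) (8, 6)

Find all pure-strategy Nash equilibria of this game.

(R1, L): Player 1 can switch to R2 (1 → 3). Not NE.
(R1, C): Player 1 can switch to R2 (0 → 9). Not NE.
(R1, R): Player 2 can switch to L (0 → 9). Not NE.
(R2, L): Player 1 can switch to R3 (3 → 8). Not NE.
(R2, C): Player 1 gets 9, best alternative 8; Player 2 gets 7, best alternative 3. No profitable deviation — NE.
(R2, R): Player 1 can switch to R1 (4 → 9). Not NE.
(R3, L): Player 1 gets 8, best alternative 3; Player 2 gets 9, best alternative 7. No profitable deviation — NE.
(R3, C): Player 1 can switch to R2 (8 → 9). Not NE.
(R3, R): Player 1 can switch to R1 (8 → 9). Not NE.

Pure-strategy Nash equilibria: (R2, C), (R3, L)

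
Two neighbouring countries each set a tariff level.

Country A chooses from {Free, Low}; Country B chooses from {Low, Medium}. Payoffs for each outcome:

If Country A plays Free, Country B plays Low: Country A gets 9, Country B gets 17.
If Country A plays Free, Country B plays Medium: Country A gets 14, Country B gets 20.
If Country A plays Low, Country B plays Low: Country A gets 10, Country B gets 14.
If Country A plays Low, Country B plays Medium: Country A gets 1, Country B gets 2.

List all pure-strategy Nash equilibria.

For each strategy profile, look for a profitable unilateral deviation.
(Free, Low): Country A can switch to Low (9 → 10). Not NE.
(Free, Medium): Country A gets 14, best alternative 1; Country B gets 20, best alternative 17. No profitable deviation — NE.
(Low, Low): Country A gets 10, best alternative 9; Country B gets 14, best alternative 2. No profitable deviation — NE.
(Low, Medium): Country A can switch to Free (1 → 14). Not NE.

(Free, Medium); (Low, Low)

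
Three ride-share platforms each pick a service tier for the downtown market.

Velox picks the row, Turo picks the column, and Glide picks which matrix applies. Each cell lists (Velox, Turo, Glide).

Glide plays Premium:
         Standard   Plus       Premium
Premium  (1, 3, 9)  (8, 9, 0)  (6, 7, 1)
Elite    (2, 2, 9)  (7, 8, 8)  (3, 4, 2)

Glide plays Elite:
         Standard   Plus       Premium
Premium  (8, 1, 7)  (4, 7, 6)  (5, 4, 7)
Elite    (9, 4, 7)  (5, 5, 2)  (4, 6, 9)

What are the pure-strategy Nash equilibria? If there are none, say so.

none

(Premium, Standard, Premium): Velox can switch to Elite (1 → 2). Not NE.
(Premium, Standard, Elite): Velox can switch to Elite (8 → 9). Not NE.
(Premium, Plus, Premium): Glide can switch to Elite (0 → 6). Not NE.
(Premium, Plus, Elite): Velox can switch to Elite (4 → 5). Not NE.
(Premium, Premium, Premium): Turo can switch to Plus (7 → 9). Not NE.
(Premium, Premium, Elite): Turo can switch to Plus (4 → 7). Not NE.
(Elite, Standard, Premium): Turo can switch to Plus (2 → 8). Not NE.
(Elite, Standard, Elite): Turo can switch to Plus (4 → 5). Not NE.
(The remaining 4 profiles each have a profitable deviation by the same check.)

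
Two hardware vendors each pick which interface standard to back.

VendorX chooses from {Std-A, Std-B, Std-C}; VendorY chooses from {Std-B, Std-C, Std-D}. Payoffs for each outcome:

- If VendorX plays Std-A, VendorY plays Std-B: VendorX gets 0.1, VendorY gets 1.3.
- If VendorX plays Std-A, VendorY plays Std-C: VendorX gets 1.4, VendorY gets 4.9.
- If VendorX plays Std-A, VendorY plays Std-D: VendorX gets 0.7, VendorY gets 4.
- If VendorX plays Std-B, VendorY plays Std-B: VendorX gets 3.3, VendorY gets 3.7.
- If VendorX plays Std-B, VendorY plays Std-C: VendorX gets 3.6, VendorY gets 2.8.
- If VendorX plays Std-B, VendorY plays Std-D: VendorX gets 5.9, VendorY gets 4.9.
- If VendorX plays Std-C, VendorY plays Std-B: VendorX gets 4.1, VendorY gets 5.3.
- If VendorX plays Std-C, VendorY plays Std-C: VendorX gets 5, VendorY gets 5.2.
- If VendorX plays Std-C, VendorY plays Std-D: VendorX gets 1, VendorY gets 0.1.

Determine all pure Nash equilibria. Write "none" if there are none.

The pure Nash equilibria are (Std-B, Std-D); (Std-C, Std-B).

For each strategy profile, look for a profitable unilateral deviation.
(Std-A, Std-B): VendorX can switch to Std-B (0.1 → 3.3). Not NE.
(Std-A, Std-C): VendorX can switch to Std-B (1.4 → 3.6). Not NE.
(Std-A, Std-D): VendorX can switch to Std-B (0.7 → 5.9). Not NE.
(Std-B, Std-B): VendorX can switch to Std-C (3.3 → 4.1). Not NE.
(Std-B, Std-C): VendorX can switch to Std-C (3.6 → 5). Not NE.
(Std-B, Std-D): VendorX gets 5.9, best alternative 1; VendorY gets 4.9, best alternative 3.7. No profitable deviation — NE.
(Std-C, Std-B): VendorX gets 4.1, best alternative 3.3; VendorY gets 5.3, best alternative 5.2. No profitable deviation — NE.
(Std-C, Std-C): VendorY can switch to Std-B (5.2 → 5.3). Not NE.
(Std-C, Std-D): VendorX can switch to Std-B (1 → 5.9). Not NE.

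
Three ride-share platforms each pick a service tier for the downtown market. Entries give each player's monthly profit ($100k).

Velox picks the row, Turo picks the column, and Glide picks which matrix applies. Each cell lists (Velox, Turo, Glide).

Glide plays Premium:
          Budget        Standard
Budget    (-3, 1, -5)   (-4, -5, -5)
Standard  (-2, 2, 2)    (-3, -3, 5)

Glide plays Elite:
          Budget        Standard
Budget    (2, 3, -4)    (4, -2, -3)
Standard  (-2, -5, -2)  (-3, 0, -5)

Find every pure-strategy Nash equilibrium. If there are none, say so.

(Budget, Budget, Elite) and (Standard, Budget, Premium)

Mark each player's best response to every combination of opponents' strategies; a profile where every player is best-responding is a pure Nash equilibrium.
Velox against (Budget, Premium): payoffs -3, -2 → best response Standard.
Velox against (Budget, Elite): payoffs 2, -2 → best response Budget.
Velox against (Standard, Premium): payoffs -4, -3 → best response Standard.
Velox against (Standard, Elite): payoffs 4, -3 → best response Budget.
Turo against (Budget, Premium): payoffs 1, -5 → best response Budget.
Turo against (Budget, Elite): payoffs 3, -2 → best response Budget.
Turo against (Standard, Premium): payoffs 2, -3 → best response Budget.
Turo against (Standard, Elite): payoffs -5, 0 → best response Standard.
Glide against (Budget, Budget): payoffs -5, -4 → best response Elite.
Glide against (Budget, Standard): payoffs -5, -3 → best response Elite.
Glide against (Standard, Budget): payoffs 2, -2 → best response Premium.
Glide against (Standard, Standard): payoffs 5, -5 → best response Premium.
Mutual best responses: (Budget, Budget, Elite); (Standard, Budget, Premium).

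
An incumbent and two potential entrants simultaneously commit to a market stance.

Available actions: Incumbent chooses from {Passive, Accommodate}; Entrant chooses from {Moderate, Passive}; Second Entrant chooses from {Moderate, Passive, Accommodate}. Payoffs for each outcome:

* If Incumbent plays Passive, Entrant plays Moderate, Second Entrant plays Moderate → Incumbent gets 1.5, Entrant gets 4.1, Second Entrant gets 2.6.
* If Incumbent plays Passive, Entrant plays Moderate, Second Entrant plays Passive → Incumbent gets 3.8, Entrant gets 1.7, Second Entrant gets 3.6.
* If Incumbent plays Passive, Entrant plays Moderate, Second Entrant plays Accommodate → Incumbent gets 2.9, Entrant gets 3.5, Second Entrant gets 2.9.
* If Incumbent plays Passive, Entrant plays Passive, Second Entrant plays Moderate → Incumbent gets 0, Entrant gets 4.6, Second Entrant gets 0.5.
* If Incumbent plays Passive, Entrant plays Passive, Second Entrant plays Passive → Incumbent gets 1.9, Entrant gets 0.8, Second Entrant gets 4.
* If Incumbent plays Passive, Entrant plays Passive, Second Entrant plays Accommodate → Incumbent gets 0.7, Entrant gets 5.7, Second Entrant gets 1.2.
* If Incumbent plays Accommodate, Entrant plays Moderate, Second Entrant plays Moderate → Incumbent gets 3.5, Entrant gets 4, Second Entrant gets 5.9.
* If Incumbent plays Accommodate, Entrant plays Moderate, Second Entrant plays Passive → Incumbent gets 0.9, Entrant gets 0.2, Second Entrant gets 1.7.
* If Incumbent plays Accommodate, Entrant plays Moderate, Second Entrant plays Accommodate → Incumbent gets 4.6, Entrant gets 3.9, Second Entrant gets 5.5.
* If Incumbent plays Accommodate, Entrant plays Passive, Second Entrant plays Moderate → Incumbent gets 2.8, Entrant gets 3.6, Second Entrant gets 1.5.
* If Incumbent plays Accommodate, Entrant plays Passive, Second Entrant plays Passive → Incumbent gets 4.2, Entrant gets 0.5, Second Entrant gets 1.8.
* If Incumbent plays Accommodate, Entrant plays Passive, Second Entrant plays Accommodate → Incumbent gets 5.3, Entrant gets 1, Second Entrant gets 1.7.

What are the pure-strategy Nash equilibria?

(Passive, Moderate, Passive), (Accommodate, Moderate, Moderate), (Accommodate, Passive, Passive)

Incumbent against (Moderate, Moderate): payoffs 1.5, 3.5 → best response Accommodate.
Incumbent against (Moderate, Passive): payoffs 3.8, 0.9 → best response Passive.
Incumbent against (Moderate, Accommodate): payoffs 2.9, 4.6 → best response Accommodate.
Incumbent against (Passive, Moderate): payoffs 0, 2.8 → best response Accommodate.
Incumbent against (Passive, Passive): payoffs 1.9, 4.2 → best response Accommodate.
Incumbent against (Passive, Accommodate): payoffs 0.7, 5.3 → best response Accommodate.
Entrant against (Passive, Moderate): payoffs 4.1, 4.6 → best response Passive.
Entrant against (Passive, Passive): payoffs 1.7, 0.8 → best response Moderate.
Entrant against (Passive, Accommodate): payoffs 3.5, 5.7 → best response Passive.
Entrant against (Accommodate, Moderate): payoffs 4, 3.6 → best response Moderate.
Entrant against (Accommodate, Passive): payoffs 0.2, 0.5 → best response Passive.
Entrant against (Accommodate, Accommodate): payoffs 3.9, 1 → best response Moderate.
Second Entrant against (Passive, Moderate): payoffs 2.6, 3.6, 2.9 → best response Passive.
Second Entrant against (Passive, Passive): payoffs 0.5, 4, 1.2 → best response Passive.
Second Entrant against (Accommodate, Moderate): payoffs 5.9, 1.7, 5.5 → best response Moderate.
Second Entrant against (Accommodate, Passive): payoffs 1.5, 1.8, 1.7 → best response Passive.
Mutual best responses: (Passive, Moderate, Passive); (Accommodate, Moderate, Moderate); (Accommodate, Passive, Passive).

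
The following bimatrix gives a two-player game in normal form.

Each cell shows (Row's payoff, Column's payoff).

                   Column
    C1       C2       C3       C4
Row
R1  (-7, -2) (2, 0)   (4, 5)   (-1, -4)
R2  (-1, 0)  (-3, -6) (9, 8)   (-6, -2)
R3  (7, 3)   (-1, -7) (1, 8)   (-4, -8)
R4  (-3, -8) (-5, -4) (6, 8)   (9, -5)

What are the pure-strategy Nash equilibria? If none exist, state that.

Mark each player's best response to every combination of opponents' strategies; a profile where every player is best-responding is a pure Nash equilibrium.
Row against C1: payoffs -7, -1, 7, -3 → best response R3.
Row against C2: payoffs 2, -3, -1, -5 → best response R1.
Row against C3: payoffs 4, 9, 1, 6 → best response R2.
Row against C4: payoffs -1, -6, -4, 9 → best response R4.
Column against R1: payoffs -2, 0, 5, -4 → best response C3.
Column against R2: payoffs 0, -6, 8, -2 → best response C3.
Column against R3: payoffs 3, -7, 8, -8 → best response C3.
Column against R4: payoffs -8, -4, 8, -5 → best response C3.
Mutual best responses: (R2, C3).

The unique pure-strategy Nash equilibrium is (R2, C3).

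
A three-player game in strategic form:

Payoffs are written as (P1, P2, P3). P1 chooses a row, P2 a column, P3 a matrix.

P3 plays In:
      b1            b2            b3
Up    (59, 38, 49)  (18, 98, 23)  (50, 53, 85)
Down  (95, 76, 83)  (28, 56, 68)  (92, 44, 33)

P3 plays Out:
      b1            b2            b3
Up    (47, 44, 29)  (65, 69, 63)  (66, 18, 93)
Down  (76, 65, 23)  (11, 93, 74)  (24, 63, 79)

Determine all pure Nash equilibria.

Mark each player's best response to every combination of opponents' strategies; a profile where every player is best-responding is a pure Nash equilibrium.
P1 against (b1, In): payoffs 59, 95 → best response Down.
P1 against (b1, Out): payoffs 47, 76 → best response Down.
P1 against (b2, In): payoffs 18, 28 → best response Down.
P1 against (b2, Out): payoffs 65, 11 → best response Up.
P1 against (b3, In): payoffs 50, 92 → best response Down.
P1 against (b3, Out): payoffs 66, 24 → best response Up.
P2 against (Up, In): payoffs 38, 98, 53 → best response b2.
P2 against (Up, Out): payoffs 44, 69, 18 → best response b2.
P2 against (Down, In): payoffs 76, 56, 44 → best response b1.
P2 against (Down, Out): payoffs 65, 93, 63 → best response b2.
P3 against (Up, b1): payoffs 49, 29 → best response In.
P3 against (Up, b2): payoffs 23, 63 → best response Out.
P3 against (Up, b3): payoffs 85, 93 → best response Out.
P3 against (Down, b1): payoffs 83, 23 → best response In.
P3 against (Down, b2): payoffs 68, 74 → best response Out.
P3 against (Down, b3): payoffs 33, 79 → best response Out.
Mutual best responses: (Up, b2, Out); (Down, b1, In).

(Up, b2, Out); (Down, b1, In)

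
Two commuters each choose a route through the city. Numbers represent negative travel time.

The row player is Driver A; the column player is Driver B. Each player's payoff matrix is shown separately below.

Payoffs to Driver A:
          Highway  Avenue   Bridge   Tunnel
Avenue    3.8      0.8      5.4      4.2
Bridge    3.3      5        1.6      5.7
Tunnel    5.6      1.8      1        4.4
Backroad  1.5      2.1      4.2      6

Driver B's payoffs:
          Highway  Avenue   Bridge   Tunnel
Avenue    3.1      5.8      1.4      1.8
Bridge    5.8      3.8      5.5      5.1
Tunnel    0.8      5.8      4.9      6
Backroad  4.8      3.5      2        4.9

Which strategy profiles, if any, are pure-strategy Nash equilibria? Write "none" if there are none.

For each player, find the best response to each opponent profile; mutual best responses are the pure NE.
Driver A against Highway: payoffs 3.8, 3.3, 5.6, 1.5 → best response Tunnel.
Driver A against Avenue: payoffs 0.8, 5, 1.8, 2.1 → best response Bridge.
Driver A against Bridge: payoffs 5.4, 1.6, 1, 4.2 → best response Avenue.
Driver A against Tunnel: payoffs 4.2, 5.7, 4.4, 6 → best response Backroad.
Driver B against Avenue: payoffs 3.1, 5.8, 1.4, 1.8 → best response Avenue.
Driver B against Bridge: payoffs 5.8, 3.8, 5.5, 5.1 → best response Highway.
Driver B against Tunnel: payoffs 0.8, 5.8, 4.9, 6 → best response Tunnel.
Driver B against Backroad: payoffs 4.8, 3.5, 2, 4.9 → best response Tunnel.
Mutual best responses: (Backroad, Tunnel).

Pure NE: (Backroad, Tunnel)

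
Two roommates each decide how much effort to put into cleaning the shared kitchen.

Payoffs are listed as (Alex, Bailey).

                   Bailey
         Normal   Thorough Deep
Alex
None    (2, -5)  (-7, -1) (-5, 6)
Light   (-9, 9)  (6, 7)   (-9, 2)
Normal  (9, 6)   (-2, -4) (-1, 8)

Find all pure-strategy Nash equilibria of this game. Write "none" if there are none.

(None, Normal): Alex can switch to Normal (2 → 9). Not NE.
(None, Thorough): Alex can switch to Light (-7 → 6). Not NE.
(None, Deep): Alex can switch to Normal (-5 → -1). Not NE.
(Light, Normal): Alex can switch to None (-9 → 2). Not NE.
(Light, Thorough): Bailey can switch to Normal (7 → 9). Not NE.
(Light, Deep): Alex can switch to None (-9 → -5). Not NE.
(Normal, Normal): Bailey can switch to Deep (6 → 8). Not NE.
(Normal, Thorough): Alex can switch to Light (-2 → 6). Not NE.
(Normal, Deep): Alex gets -1, best alternative -5; Bailey gets 8, best alternative 6. No profitable deviation — NE.

(Normal, Deep)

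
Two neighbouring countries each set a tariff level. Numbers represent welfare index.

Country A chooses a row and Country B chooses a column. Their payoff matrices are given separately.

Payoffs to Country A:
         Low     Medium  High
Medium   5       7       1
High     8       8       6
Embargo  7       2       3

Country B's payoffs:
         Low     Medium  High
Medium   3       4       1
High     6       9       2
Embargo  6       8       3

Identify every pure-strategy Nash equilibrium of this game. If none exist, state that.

The unique pure-strategy Nash equilibrium is (High, Medium).

(Medium, Low): Country A can switch to High (5 → 8). Not NE.
(Medium, Medium): Country A can switch to High (7 → 8). Not NE.
(Medium, High): Country A can switch to High (1 → 6). Not NE.
(High, Low): Country B can switch to Medium (6 → 9). Not NE.
(High, Medium): Country A gets 8, best alternative 7; Country B gets 9, best alternative 6. No profitable deviation — NE.
(High, High): Country B can switch to Low (2 → 6). Not NE.
(Embargo, Low): Country A can switch to High (7 → 8). Not NE.
(Embargo, Medium): Country A can switch to Medium (2 → 7). Not NE.
(Embargo, High): Country A can switch to High (3 → 6). Not NE.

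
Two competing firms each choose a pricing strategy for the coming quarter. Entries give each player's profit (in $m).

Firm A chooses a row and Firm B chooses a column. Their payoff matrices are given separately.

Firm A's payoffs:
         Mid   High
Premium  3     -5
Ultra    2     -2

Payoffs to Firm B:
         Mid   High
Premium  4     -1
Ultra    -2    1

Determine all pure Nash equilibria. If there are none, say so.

The pure Nash equilibria are (Premium, Mid), (Ultra, High).

(Premium, Mid): Firm A gets 3, best alternative 2; Firm B gets 4, best alternative -1. No profitable deviation — NE.
(Premium, High): Firm A can switch to Ultra (-5 → -2). Not NE.
(Ultra, Mid): Firm A can switch to Premium (2 → 3). Not NE.
(Ultra, High): Firm A gets -2, best alternative -5; Firm B gets 1, best alternative -2. No profitable deviation — NE.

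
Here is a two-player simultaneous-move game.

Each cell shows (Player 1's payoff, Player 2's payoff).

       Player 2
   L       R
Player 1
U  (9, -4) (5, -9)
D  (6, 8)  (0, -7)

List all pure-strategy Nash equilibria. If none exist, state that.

The unique pure-strategy Nash equilibrium is (U, L).

Mark each player's best response to every combination of opponents' strategies; a profile where every player is best-responding is a pure Nash equilibrium.
Player 1 against L: payoffs 9, 6 → best response U.
Player 1 against R: payoffs 5, 0 → best response U.
Player 2 against U: payoffs -4, -9 → best response L.
Player 2 against D: payoffs 8, -7 → best response L.
Mutual best responses: (U, L).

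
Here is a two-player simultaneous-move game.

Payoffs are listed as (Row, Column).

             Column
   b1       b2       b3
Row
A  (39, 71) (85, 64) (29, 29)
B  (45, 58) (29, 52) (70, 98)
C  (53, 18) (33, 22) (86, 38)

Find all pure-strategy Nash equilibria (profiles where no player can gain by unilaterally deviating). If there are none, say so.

Pure NE: (C, b3)

Mark each player's best response to every combination of opponents' strategies; a profile where every player is best-responding is a pure Nash equilibrium.
Row against b1: payoffs 39, 45, 53 → best response C.
Row against b2: payoffs 85, 29, 33 → best response A.
Row against b3: payoffs 29, 70, 86 → best response C.
Column against A: payoffs 71, 64, 29 → best response b1.
Column against B: payoffs 58, 52, 98 → best response b3.
Column against C: payoffs 18, 22, 38 → best response b3.
Mutual best responses: (C, b3).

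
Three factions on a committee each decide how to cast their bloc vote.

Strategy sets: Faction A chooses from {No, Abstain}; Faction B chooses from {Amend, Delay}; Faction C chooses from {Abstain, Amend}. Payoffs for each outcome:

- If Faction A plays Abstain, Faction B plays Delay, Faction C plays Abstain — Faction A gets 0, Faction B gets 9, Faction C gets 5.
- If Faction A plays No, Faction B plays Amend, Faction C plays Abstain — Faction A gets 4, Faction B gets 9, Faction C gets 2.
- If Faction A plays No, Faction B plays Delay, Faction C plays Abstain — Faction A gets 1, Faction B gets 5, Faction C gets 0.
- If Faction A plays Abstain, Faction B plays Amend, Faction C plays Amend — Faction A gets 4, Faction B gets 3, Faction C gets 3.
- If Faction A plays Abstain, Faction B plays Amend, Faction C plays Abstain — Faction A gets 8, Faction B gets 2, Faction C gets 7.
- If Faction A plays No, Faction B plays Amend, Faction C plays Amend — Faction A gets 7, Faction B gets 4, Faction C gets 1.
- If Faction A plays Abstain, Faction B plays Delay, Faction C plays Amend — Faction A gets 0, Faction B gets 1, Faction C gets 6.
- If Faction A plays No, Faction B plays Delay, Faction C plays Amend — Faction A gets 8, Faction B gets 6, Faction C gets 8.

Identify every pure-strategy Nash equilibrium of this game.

The unique pure-strategy Nash equilibrium is (No, Delay, Amend).

(No, Amend, Abstain): Faction A can switch to Abstain (4 → 8). Not NE.
(No, Amend, Amend): Faction B can switch to Delay (4 → 6). Not NE.
(No, Delay, Abstain): Faction B can switch to Amend (5 → 9). Not NE.
(No, Delay, Amend): Faction A gets 8, best alternative 0; Faction B gets 6, best alternative 4; Faction C gets 8, best alternative 0. No profitable deviation — NE.
(Abstain, Amend, Abstain): Faction B can switch to Delay (2 → 9). Not NE.
(Abstain, Amend, Amend): Faction A can switch to No (4 → 7). Not NE.
(Abstain, Delay, Abstain): Faction A can switch to No (0 → 1). Not NE.
(Abstain, Delay, Amend): Faction A can switch to No (0 → 8). Not NE.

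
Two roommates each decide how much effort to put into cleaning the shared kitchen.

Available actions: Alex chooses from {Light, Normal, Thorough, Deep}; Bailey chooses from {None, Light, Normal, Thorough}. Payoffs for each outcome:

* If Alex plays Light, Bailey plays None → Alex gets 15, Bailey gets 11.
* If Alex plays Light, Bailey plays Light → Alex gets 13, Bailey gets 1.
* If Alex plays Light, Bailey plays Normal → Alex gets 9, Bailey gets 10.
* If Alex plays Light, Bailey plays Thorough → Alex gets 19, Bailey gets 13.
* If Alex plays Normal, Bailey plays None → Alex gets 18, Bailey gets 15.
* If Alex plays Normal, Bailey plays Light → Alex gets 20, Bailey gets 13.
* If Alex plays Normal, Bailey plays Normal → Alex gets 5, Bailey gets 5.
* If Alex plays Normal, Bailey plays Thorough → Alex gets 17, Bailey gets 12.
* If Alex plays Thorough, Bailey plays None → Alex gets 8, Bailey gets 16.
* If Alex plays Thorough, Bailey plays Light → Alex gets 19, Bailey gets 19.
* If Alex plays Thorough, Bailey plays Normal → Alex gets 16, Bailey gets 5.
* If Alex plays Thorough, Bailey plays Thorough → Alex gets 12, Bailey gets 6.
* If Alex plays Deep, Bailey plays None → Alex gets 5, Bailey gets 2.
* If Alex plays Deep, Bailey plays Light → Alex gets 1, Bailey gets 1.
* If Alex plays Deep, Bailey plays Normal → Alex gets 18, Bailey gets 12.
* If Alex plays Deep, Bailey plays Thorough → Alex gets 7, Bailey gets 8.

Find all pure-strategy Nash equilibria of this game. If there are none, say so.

(Light, Thorough), (Normal, None), (Deep, Normal)

For each player, find the best response to each opponent profile; mutual best responses are the pure NE.
Alex against None: payoffs 15, 18, 8, 5 → best response Normal.
Alex against Light: payoffs 13, 20, 19, 1 → best response Normal.
Alex against Normal: payoffs 9, 5, 16, 18 → best response Deep.
Alex against Thorough: payoffs 19, 17, 12, 7 → best response Light.
Bailey against Light: payoffs 11, 1, 10, 13 → best response Thorough.
Bailey against Normal: payoffs 15, 13, 5, 12 → best response None.
Bailey against Thorough: payoffs 16, 19, 5, 6 → best response Light.
Bailey against Deep: payoffs 2, 1, 12, 8 → best response Normal.
Mutual best responses: (Light, Thorough); (Normal, None); (Deep, Normal).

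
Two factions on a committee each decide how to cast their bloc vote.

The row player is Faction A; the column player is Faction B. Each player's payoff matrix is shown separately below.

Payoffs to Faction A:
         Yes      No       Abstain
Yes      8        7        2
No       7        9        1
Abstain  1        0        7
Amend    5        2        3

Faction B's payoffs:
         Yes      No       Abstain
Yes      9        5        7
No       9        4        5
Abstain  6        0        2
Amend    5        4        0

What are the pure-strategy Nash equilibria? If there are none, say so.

(Yes, Yes)

(Yes, Yes): Faction A gets 8, best alternative 7; Faction B gets 9, best alternative 7. No profitable deviation — NE.
(Yes, No): Faction A can switch to No (7 → 9). Not NE.
(Yes, Abstain): Faction A can switch to Abstain (2 → 7). Not NE.
(No, Yes): Faction A can switch to Yes (7 → 8). Not NE.
(No, No): Faction B can switch to Yes (4 → 9). Not NE.
(No, Abstain): Faction A can switch to Yes (1 → 2). Not NE.
(Abstain, Yes): Faction A can switch to Yes (1 → 8). Not NE.
(Abstain, No): Faction A can switch to Yes (0 → 7). Not NE.
(Abstain, Abstain): Faction B can switch to Yes (2 → 6). Not NE.
(The remaining 3 profiles each have a profitable deviation by the same check.)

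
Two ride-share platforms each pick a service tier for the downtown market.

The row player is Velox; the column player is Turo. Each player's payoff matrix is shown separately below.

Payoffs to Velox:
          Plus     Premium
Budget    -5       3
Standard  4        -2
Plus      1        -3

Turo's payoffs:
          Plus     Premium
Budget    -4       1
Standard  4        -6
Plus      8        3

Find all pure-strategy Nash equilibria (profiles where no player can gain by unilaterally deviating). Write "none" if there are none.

The pure Nash equilibria are (Budget, Premium), (Standard, Plus).

(Budget, Plus): Velox can switch to Standard (-5 → 4). Not NE.
(Budget, Premium): Velox gets 3, best alternative -2; Turo gets 1, best alternative -4. No profitable deviation — NE.
(Standard, Plus): Velox gets 4, best alternative 1; Turo gets 4, best alternative -6. No profitable deviation — NE.
(Standard, Premium): Velox can switch to Budget (-2 → 3). Not NE.
(Plus, Plus): Velox can switch to Standard (1 → 4). Not NE.
(Plus, Premium): Velox can switch to Budget (-3 → 3). Not NE.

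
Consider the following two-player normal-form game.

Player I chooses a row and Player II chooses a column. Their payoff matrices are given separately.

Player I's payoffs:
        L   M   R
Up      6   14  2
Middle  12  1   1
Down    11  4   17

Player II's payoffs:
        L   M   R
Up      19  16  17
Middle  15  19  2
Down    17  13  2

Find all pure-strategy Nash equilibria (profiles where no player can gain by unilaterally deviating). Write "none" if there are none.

There is no pure-strategy Nash equilibrium.

For each strategy profile, look for a profitable unilateral deviation.
(Up, L): Player I can switch to Middle (6 → 12). Not NE.
(Up, M): Player II can switch to L (16 → 19). Not NE.
(Up, R): Player I can switch to Down (2 → 17). Not NE.
(Middle, L): Player II can switch to M (15 → 19). Not NE.
(Middle, M): Player I can switch to Up (1 → 14). Not NE.
(Middle, R): Player I can switch to Up (1 → 2). Not NE.
(Down, L): Player I can switch to Middle (11 → 12). Not NE.
(Down, M): Player I can switch to Up (4 → 14). Not NE.
(Down, R): Player II can switch to L (2 → 17). Not NE.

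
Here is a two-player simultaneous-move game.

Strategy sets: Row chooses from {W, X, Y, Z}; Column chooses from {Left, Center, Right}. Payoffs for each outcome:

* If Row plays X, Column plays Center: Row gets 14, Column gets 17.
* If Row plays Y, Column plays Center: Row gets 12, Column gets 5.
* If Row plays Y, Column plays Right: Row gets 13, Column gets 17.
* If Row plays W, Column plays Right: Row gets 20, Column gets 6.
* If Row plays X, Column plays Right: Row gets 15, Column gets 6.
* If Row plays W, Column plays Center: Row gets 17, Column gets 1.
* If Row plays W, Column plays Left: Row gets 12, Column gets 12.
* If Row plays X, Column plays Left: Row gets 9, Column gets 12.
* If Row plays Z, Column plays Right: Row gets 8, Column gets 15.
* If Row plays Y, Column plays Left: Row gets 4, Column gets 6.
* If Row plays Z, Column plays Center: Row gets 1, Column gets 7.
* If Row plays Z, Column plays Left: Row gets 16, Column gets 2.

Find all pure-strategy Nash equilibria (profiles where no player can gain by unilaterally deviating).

There is no pure-strategy Nash equilibrium.

(W, Left): Row can switch to Z (12 → 16). Not NE.
(W, Center): Column can switch to Left (1 → 12). Not NE.
(W, Right): Column can switch to Left (6 → 12). Not NE.
(X, Left): Row can switch to W (9 → 12). Not NE.
(X, Center): Row can switch to W (14 → 17). Not NE.
(X, Right): Row can switch to W (15 → 20). Not NE.
(The remaining 6 profiles each have a profitable deviation by the same check.)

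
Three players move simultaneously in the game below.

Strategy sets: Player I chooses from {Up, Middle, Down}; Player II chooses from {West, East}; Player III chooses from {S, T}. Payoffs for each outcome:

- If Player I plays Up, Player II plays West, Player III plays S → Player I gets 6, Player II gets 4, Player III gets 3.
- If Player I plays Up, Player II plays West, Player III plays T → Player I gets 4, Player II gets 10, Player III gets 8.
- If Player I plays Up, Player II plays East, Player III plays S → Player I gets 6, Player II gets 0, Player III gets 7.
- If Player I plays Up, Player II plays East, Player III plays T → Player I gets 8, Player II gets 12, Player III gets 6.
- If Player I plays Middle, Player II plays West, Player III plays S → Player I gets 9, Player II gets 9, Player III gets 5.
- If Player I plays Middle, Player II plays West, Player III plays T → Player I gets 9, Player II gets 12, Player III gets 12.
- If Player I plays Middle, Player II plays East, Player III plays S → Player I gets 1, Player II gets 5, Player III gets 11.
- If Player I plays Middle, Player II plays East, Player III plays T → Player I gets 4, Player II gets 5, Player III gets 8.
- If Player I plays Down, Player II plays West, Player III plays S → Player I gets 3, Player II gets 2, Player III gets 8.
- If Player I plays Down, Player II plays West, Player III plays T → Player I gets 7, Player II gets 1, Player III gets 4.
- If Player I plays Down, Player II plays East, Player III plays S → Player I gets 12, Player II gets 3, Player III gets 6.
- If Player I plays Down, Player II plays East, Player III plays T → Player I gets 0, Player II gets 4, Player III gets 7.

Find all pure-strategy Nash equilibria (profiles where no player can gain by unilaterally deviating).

Pure NE: (Middle, West, T)

For each player, find the best response to each opponent profile; mutual best responses are the pure NE.
Player I against (West, S): payoffs 6, 9, 3 → best response Middle.
Player I against (West, T): payoffs 4, 9, 7 → best response Middle.
Player I against (East, S): payoffs 6, 1, 12 → best response Down.
Player I against (East, T): payoffs 8, 4, 0 → best response Up.
Player II against (Up, S): payoffs 4, 0 → best response West.
Player II against (Up, T): payoffs 10, 12 → best response East.
Player II against (Middle, S): payoffs 9, 5 → best response West.
Player II against (Middle, T): payoffs 12, 5 → best response West.
Player II against (Down, S): payoffs 2, 3 → best response East.
Player II against (Down, T): payoffs 1, 4 → best response East.
Player III against (Up, West): payoffs 3, 8 → best response T.
Player III against (Up, East): payoffs 7, 6 → best response S.
Player III against (Middle, West): payoffs 5, 12 → best response T.
Player III against (Middle, East): payoffs 11, 8 → best response S.
Player III against (Down, West): payoffs 8, 4 → best response S.
Player III against (Down, East): payoffs 6, 7 → best response T.
Mutual best responses: (Middle, West, T).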